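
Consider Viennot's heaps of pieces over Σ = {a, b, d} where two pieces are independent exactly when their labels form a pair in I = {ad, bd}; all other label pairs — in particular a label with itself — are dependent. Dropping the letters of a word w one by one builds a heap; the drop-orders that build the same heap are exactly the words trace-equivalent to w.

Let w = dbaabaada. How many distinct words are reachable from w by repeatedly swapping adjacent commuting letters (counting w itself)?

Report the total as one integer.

36

drop 0:d onto floor
drop 1:b onto floor
drop 2:a onto {1:b}
drop 3:a onto {2:a}
drop 4:b onto {3:a}
drop 5:a onto {4:b}
drop 6:a onto {5:a}
drop 7:d onto {0:d}
drop 8:a onto {6:a}
ground layer = {0:d, 1:b}
drop-orders for the pieces not yet dropped (sum over which currently-grounded one goes next):
  1 to go: {7} 1  {8} 1
  2 to go: {0,7} 1  {6,8} 1  {7,8} 2
  3 to go: {0,7,8} 3  {5,6,8} 1  {6,7,8} 3
  4 to go: {0,6,7,8} 6  {4,5,6,8} 1  {5,6,7,8} 4
  5 to go: {0,5,6,7,8} 10  {3,4,5,6,8} 1  {4,5,6,7,8} 5
  6 to go: {0,4,5,6,7,8} 15  {2,3,4,5,6,8} 1  {3,4,5,6,7,8} 6
  7 to go: {0,3,4,5,6,7,8} 21  {1,2,3,4,5,6,8} 1  {2,3,4,5,6,7,8} 7
  if 0:d drops first: 8 orders
  if 1:b drops first: 28 orders
heap linearizations: 36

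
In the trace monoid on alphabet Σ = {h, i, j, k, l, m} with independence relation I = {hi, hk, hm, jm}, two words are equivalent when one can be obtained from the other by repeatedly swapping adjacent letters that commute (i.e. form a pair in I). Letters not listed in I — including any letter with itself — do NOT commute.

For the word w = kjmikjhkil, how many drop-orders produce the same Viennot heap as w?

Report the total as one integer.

piece 0:k — minimal
piece 1:j rests on {0:k}
piece 2:m rests on {0:k}
piece 3:i rests on {1:j, 2:m}
piece 4:k rests on {3:i}
piece 5:j rests on {4:k}
piece 6:h rests on {5:j}
piece 7:k rests on {5:j}
piece 8:i rests on {7:k}
piece 9:l rests on {6:h, 8:i}
minimal pieces: {0:k}
ways to finish when only these pieces remain (= sum over removing one remaining piece with nothing left below it):
  1 left: {9}→1
  2 left: {6,9}→1  {8,9}→1
  3 left: {6,8,9}→2  {7,8,9}→1
  4 left: {6,7,8,9}→3
  5 left: {5,6,7,8,9}→3
  6 left: {4,5,6,7,8,9}→3
  7 left: {3,4,5,6,7,8,9}→3
  8 left: {1,3,4,5,6,7,8,9}→3  {2,3,4,5,6,7,8,9}→3
  placing 0:k first → 6 extensions

6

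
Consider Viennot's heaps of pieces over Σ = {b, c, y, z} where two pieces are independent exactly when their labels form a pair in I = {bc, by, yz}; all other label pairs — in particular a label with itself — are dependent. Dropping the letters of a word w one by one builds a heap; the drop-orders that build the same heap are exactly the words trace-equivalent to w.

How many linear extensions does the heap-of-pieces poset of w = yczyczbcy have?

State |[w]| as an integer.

6

piece 0:y — minimal
piece 1:c rests on {0:y}
piece 2:z rests on {1:c}
piece 3:y rests on {1:c}
piece 4:c rests on {2:z, 3:y}
piece 5:z rests on {4:c}
piece 6:b rests on {5:z}
piece 7:c rests on {5:z}
piece 8:y rests on {7:c}
minimal pieces: {0:y}
ways to finish when only these pieces remain (= sum over removing one remaining piece with nothing left below it):
  1 left: {6}→1  {8}→1
  2 left: {6,8}→2  {7,8}→1
  3 left: {6,7,8}→3
  4 left: {5,6,7,8}→3
  5 left: {4,5,6,7,8}→3
  6 left: {2,4,5,6,7,8}→3  {3,4,5,6,7,8}→3
  7 left: {2,3,4,5,6,7,8}→6
  placing 0:y first → 6 extensions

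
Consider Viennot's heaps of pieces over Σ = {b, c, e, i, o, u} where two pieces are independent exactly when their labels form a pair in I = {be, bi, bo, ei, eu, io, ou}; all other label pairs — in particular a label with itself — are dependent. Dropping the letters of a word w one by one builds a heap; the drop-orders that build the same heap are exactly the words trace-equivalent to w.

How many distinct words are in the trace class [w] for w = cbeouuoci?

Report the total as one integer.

piece 0:c — minimal
piece 1:b rests on {0:c}
piece 2:e rests on {0:c}
piece 3:o rests on {2:e}
piece 4:u rests on {1:b}
piece 5:u rests on {4:u}
piece 6:o rests on {3:o}
piece 7:c rests on {5:u, 6:o}
piece 8:i rests on {7:c}
minimal pieces: {0:c}
ways to finish when only these pieces remain (= sum over removing one remaining piece with nothing left below it):
  1 left: {8}→1
  2 left: {7,8}→1
  3 left: {5,7,8}→1  {6,7,8}→1
  4 left: {3,6,7,8}→1  {4,5,7,8}→1  {5,6,7,8}→2
  5 left: {1,4,5,7,8}→1  {2,3,6,7,8}→1  {3,5,6,7,8}→3  {4,5,6,7,8}→3
  6 left: {1,4,5,6,7,8}→4  {2,3,5,6,7,8}→4  {3,4,5,6,7,8}→6
  7 left: {1,3,4,5,6,7,8}→10  {2,3,4,5,6,7,8}→10
  placing 0:c first → 20 extensions

20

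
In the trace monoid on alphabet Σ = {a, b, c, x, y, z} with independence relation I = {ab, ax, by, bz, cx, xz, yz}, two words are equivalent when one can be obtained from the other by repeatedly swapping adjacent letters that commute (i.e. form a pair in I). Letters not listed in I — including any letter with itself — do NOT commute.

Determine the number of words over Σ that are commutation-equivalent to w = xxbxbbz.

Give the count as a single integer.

#0=x has no predecessor
#1=x depends on [0:x]
#2=b depends on [1:x]
#3=x depends on [2:b]
#4=b depends on [3:x]
#5=b depends on [4:b]
#6=z has no predecessor
sources: [0:x, 6:z]
N(rest) = Σ N(rest − s) over sources s of rest; N(one piece) = 1:
  size 1 → [5]=1  [6]=1
  size 2 → [4,5]=1  [5,6]=2
  size 3 → [3,4,5]=1  [4,5,6]=3
  size 4 → [2,3,4,5]=1  [3,4,5,6]=4
  size 5 → [1,2,3,4,5]=1  [2,3,4,5,6]=5
  first=0(x) contributes 6
  first=6(z) contributes 1
|[w]| = 7

7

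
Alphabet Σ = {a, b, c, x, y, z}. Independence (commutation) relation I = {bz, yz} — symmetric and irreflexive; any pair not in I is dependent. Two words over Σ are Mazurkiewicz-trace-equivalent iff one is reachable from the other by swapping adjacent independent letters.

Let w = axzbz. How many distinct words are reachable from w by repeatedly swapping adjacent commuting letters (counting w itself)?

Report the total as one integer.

drop 0:a onto floor
drop 1:x onto {0:a}
drop 2:z onto {1:x}
drop 3:b onto {1:x}
drop 4:z onto {2:z}
ground layer = {0:a}
drop-orders for the pieces not yet dropped (sum over which currently-grounded one goes next):
  1 to go: {3} 1  {4} 1
  2 to go: {2,4} 1  {3,4} 2
  3 to go: {2,3,4} 3
  if 0:a drops first: 3 orders

3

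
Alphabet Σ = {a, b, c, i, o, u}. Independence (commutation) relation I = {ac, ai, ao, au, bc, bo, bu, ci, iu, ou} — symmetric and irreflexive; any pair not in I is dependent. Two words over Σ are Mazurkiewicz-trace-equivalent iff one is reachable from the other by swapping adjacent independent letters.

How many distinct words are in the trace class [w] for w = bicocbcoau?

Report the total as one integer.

140

#0=b has no predecessor
#1=i depends on [0:b]
#2=c has no predecessor
#3=o depends on [1:i, 2:c]
#4=c depends on [3:o]
#5=b depends on [1:i]
#6=c depends on [4:c]
#7=o depends on [6:c]
#8=a depends on [5:b]
#9=u depends on [6:c]
sources: [0:b, 2:c]
N(rest) = Σ N(rest − s) over sources s of rest; N(one piece) = 1:
  size 1 → [7]=1  [8]=1  [9]=1
  size 2 → [5,8]=1  [7,8]=2  [7,9]=2  [8,9]=2
  size 3 → [5,7,8]=3  [5,8,9]=3  [6,7,9]=2  [7,8,9]=6
  size 4 → [4,6,7,9]=2  [5,7,8,9]=12  [6,7,8,9]=8
  size 5 → [3,4,6,7,9]=2  [4,6,7,8,9]=10  [5,6,7,8,9]=20
  size 6 → [2,3,4,6,7,9]=2  [3,4,6,7,8,9]=12  [4,5,6,7,8,9]=30
  size 7 → [2,3,4,6,7,8,9]=14  [3,4,5,6,7,8,9]=42
  size 8 → [1,3,4,5,6,7,8,9]=42  [2,3,4,5,6,7,8,9]=56
  first=0(b) contributes 98
  first=2(c) contributes 42
|[w]| = 140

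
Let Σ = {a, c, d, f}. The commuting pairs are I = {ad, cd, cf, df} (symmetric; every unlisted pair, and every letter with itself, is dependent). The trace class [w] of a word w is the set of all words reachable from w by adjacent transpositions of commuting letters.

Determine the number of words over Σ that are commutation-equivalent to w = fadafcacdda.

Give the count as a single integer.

drop 0:f onto floor
drop 1:a onto {0:f}
drop 2:d onto floor
drop 3:a onto {1:a}
drop 4:f onto {3:a}
drop 5:c onto {3:a}
drop 6:a onto {4:f, 5:c}
drop 7:c onto {6:a}
drop 8:d onto {2:d}
drop 9:d onto {8:d}
drop 10:a onto {7:c}
ground layer = {0:f, 2:d}
drop-orders for the pieces not yet dropped (sum over which currently-grounded one goes next):
  1 to go: {9} 1  {10} 1
  2 to go: {7,10} 1  {8,9} 1  {9,10} 2
  3 to go: {2,8,9} 1  {6,7,10} 1  {7,9,10} 3  {8,9,10} 3
  4 to go: {2,8,9,10} 4  {4,6,7,10} 1  {5,6,7,10} 1  {6,7,9,10} 4  {7,8,9,10} 6
  5 to go: {2,7,8,9,10} 10  {4,5,6,7,10} 2  {4,6,7,9,10} 5  {5,6,7,9,10} 5  {6,7,8,9,10} 10
  6 to go: {2,6,7,8,9,10} 20  {3,4,5,6,7,10} 2  {4,5,6,7,9,10} 12  {4,6,7,8,9,10} 15  {5,6,7,8,9,10} 15
  7 to go: {1,3,4,5,6,7,10} 2  {2,4,6,7,8,9,10} 35  {2,5,6,7,8,9,10} 35  {3,4,5,6,7,9,10} 14  {4,5,6,7,8,9,10} 42
  8 to go: {0,1,3,4,5,6,7,10} 2  {1,3,4,5,6,7,9,10} 16  {2,4,5,6,7,8,9,10} 112  {3,4,5,6,7,8,9,10} 56
  9 to go: {0,1,3,4,5,6,7,9,10} 18  {1,3,4,5,6,7,8,9,10} 72  {2,3,4,5,6,7,8,9,10} 168
  if 0:f drops first: 240 orders
  if 2:d drops first: 90 orders
heap linearizations: 330

330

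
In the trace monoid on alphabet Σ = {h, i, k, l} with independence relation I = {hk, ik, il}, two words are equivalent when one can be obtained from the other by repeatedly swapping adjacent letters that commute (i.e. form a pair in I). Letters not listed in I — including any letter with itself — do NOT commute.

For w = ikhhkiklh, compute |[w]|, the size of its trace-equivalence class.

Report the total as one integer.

55

#0=i has no predecessor
#1=k has no predecessor
#2=h depends on [0:i]
#3=h depends on [2:h]
#4=k depends on [1:k]
#5=i depends on [3:h]
#6=k depends on [4:k]
#7=l depends on [3:h, 6:k]
#8=h depends on [5:i, 7:l]
sources: [0:i, 1:k]
N(rest) = Σ N(rest − s) over sources s of rest; N(one piece) = 1:
  size 1 → [8]=1
  size 2 → [5,8]=1  [7,8]=1
  size 3 → [5,7,8]=2  [6,7,8]=1
  size 4 → [3,5,7,8]=2  [4,6,7,8]=1  [5,6,7,8]=3
  size 5 → [1,4,6,7,8]=1  [2,3,5,7,8]=2  [3,5,6,7,8]=5  [4,5,6,7,8]=4
  size 6 → [0,2,3,5,7,8]=2  [1,4,5,6,7,8]=5  [2,3,5,6,7,8]=7  [3,4,5,6,7,8]=9
  size 7 → [0,2,3,5,6,7,8]=9  [1,3,4,5,6,7,8]=14  [2,3,4,5,6,7,8]=16
  first=0(i) contributes 30
  first=1(k) contributes 25
|[w]| = 55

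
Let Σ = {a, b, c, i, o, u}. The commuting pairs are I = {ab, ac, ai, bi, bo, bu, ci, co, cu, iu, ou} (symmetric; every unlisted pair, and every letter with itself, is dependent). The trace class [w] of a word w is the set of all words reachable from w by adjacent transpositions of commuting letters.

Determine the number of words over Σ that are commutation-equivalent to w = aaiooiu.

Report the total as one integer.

13

0(a) covers ∅
1(a) covers 0:a
2(i) covers ∅
3(o) covers 1:a, 2:i
4(o) covers 3:o
5(i) covers 4:o
6(u) covers 1:a
floor of heap: 0:a, 2:i
completions by unplaced set U, small U first (add the entries for U minus each lowest piece of U):
  |U|=1: {5}:1  {6}:1
  |U|=2: {4,5}:1  {5,6}:2
  |U|=3: {3,4,5}:1  {4,5,6}:3
  |U|=4: {2,3,4,5}:1  {3,4,5,6}:4
  |U|=5: {1,3,4,5,6}:4  {2,3,4,5,6}:5
  start at 0(a): 9
  start at 2(i): 4
sum over floor = 13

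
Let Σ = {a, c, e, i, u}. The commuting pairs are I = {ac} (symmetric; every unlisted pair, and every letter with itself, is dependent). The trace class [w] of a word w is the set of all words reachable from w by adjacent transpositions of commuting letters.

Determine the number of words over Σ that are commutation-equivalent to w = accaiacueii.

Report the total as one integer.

#0=a has no predecessor
#1=c has no predecessor
#2=c depends on [1:c]
#3=a depends on [0:a]
#4=i depends on [2:c, 3:a]
#5=a depends on [4:i]
#6=c depends on [4:i]
#7=u depends on [5:a, 6:c]
#8=e depends on [7:u]
#9=i depends on [8:e]
#10=i depends on [9:i]
sources: [0:a, 1:c]
N(rest) = Σ N(rest − s) over sources s of rest; N(one piece) = 1:
  size 1 → [10]=1
  size 2 → [9,10]=1
  size 3 → [8,9,10]=1
  size 4 → [7,8,9,10]=1
  size 5 → [5,7,8,9,10]=1  [6,7,8,9,10]=1
  size 6 → [5,6,7,8,9,10]=2
  size 7 → [4,5,6,7,8,9,10]=2
  size 8 → [2,4,5,6,7,8,9,10]=2  [3,4,5,6,7,8,9,10]=2
  size 9 → [0,3,4,5,6,7,8,9,10]=2  [1,2,4,5,6,7,8,9,10]=2  [2,3,4,5,6,7,8,9,10]=4
  first=0(a) contributes 6
  first=1(c) contributes 6
|[w]| = 12

12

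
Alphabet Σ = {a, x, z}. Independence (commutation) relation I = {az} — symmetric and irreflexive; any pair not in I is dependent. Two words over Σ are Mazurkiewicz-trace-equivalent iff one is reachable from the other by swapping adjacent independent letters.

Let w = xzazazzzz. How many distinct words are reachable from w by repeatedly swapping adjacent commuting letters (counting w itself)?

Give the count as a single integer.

piece 0:x — minimal
piece 1:z rests on {0:x}
piece 2:a rests on {0:x}
piece 3:z rests on {1:z}
piece 4:a rests on {2:a}
piece 5:z rests on {3:z}
piece 6:z rests on {5:z}
piece 7:z rests on {6:z}
piece 8:z rests on {7:z}
minimal pieces: {0:x}
ways to finish when only these pieces remain (= sum over removing one remaining piece with nothing left below it):
  1 left: {4}→1  {8}→1
  2 left: {2,4}→1  {4,8}→2  {7,8}→1
  3 left: {2,4,8}→3  {4,7,8}→3  {6,7,8}→1
  4 left: {2,4,7,8}→6  {4,6,7,8}→4  {5,6,7,8}→1
  5 left: {2,4,6,7,8}→10  {3,5,6,7,8}→1  {4,5,6,7,8}→5
  6 left: {1,3,5,6,7,8}→1  {2,4,5,6,7,8}→15  {3,4,5,6,7,8}→6
  7 left: {1,3,4,5,6,7,8}→7  {2,3,4,5,6,7,8}→21
  placing 0:x first → 28 extensions

28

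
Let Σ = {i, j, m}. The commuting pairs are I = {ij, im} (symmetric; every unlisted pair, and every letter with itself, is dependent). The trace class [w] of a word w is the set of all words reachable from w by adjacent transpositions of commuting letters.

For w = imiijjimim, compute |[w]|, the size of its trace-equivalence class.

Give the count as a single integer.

252

drop 0:i onto floor
drop 1:m onto floor
drop 2:i onto {0:i}
drop 3:i onto {2:i}
drop 4:j onto {1:m}
drop 5:j onto {4:j}
drop 6:i onto {3:i}
drop 7:m onto {5:j}
drop 8:i onto {6:i}
drop 9:m onto {7:m}
ground layer = {0:i, 1:m}
drop-orders for the pieces not yet dropped (sum over which currently-grounded one goes next):
  1 to go: {8} 1  {9} 1
  2 to go: {6,8} 1  {7,9} 1  {8,9} 2
  3 to go: {3,6,8} 1  {5,7,9} 1  {6,8,9} 3  {7,8,9} 3
  4 to go: {2,3,6,8} 1  {3,6,8,9} 4  {4,5,7,9} 1  {5,7,8,9} 4  {6,7,8,9} 6
  5 to go: {0,2,3,6,8} 1  {1,4,5,7,9} 1  {2,3,6,8,9} 5  {3,6,7,8,9} 10  {4,5,7,8,9} 5  {5,6,7,8,9} 10
  6 to go: {0,2,3,6,8,9} 6  {1,4,5,7,8,9} 6  {2,3,6,7,8,9} 15  {3,5,6,7,8,9} 20  {4,5,6,7,8,9} 15
  7 to go: {0,2,3,6,7,8,9} 21  {1,4,5,6,7,8,9} 21  {2,3,5,6,7,8,9} 35  {3,4,5,6,7,8,9} 35
  8 to go: {0,2,3,5,6,7,8,9} 56  {1,3,4,5,6,7,8,9} 56  {2,3,4,5,6,7,8,9} 70
  if 0:i drops first: 126 orders
  if 1:m drops first: 126 orders
heap linearizations: 252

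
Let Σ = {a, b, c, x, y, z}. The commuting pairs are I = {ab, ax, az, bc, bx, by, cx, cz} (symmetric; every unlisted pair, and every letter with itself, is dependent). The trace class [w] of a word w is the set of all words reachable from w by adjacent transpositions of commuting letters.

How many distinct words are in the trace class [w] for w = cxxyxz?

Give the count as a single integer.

0(c) covers ∅
1(x) covers ∅
2(x) covers 1:x
3(y) covers 0:c, 2:x
4(x) covers 3:y
5(z) covers 4:x
floor of heap: 0:c, 1:x
completions by unplaced set U, small U first (add the entries for U minus each lowest piece of U):
  |U|=1: {5}:1
  |U|=2: {4,5}:1
  |U|=3: {3,4,5}:1
  |U|=4: {0,3,4,5}:1  {2,3,4,5}:1
  start at 0(c): 1
  start at 1(x): 2
sum over floor = 3

3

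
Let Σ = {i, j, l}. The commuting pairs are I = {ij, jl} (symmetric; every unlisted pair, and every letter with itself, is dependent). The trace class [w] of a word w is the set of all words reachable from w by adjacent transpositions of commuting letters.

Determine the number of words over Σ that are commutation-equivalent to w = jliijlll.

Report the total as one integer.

#0=j has no predecessor
#1=l has no predecessor
#2=i depends on [1:l]
#3=i depends on [2:i]
#4=j depends on [0:j]
#5=l depends on [3:i]
#6=l depends on [5:l]
#7=l depends on [6:l]
sources: [0:j, 1:l]
N(rest) = Σ N(rest − s) over sources s of rest; N(one piece) = 1:
  size 1 → [4]=1  [7]=1
  size 2 → [0,4]=1  [4,7]=2  [6,7]=1
  size 3 → [0,4,7]=3  [4,6,7]=3  [5,6,7]=1
  size 4 → [0,4,6,7]=6  [3,5,6,7]=1  [4,5,6,7]=4
  size 5 → [0,4,5,6,7]=10  [2,3,5,6,7]=1  [3,4,5,6,7]=5
  size 6 → [0,3,4,5,6,7]=15  [1,2,3,5,6,7]=1  [2,3,4,5,6,7]=6
  first=0(j) contributes 7
  first=1(l) contributes 21
|[w]| = 28

28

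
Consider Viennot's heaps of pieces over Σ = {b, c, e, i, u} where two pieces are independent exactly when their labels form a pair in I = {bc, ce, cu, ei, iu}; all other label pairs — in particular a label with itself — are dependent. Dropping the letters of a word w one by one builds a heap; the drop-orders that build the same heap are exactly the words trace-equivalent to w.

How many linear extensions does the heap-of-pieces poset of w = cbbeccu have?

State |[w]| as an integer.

35

0(c) covers ∅
1(b) covers ∅
2(b) covers 1:b
3(e) covers 2:b
4(c) covers 0:c
5(c) covers 4:c
6(u) covers 3:e
floor of heap: 0:c, 1:b
completions by unplaced set U, small U first (add the entries for U minus each lowest piece of U):
  |U|=1: {5}:1  {6}:1
  |U|=2: {3,6}:1  {4,5}:1  {5,6}:2
  |U|=3: {0,4,5}:1  {2,3,6}:1  {3,5,6}:3  {4,5,6}:3
  |U|=4: {0,4,5,6}:4  {1,2,3,6}:1  {2,3,5,6}:4  {3,4,5,6}:6
  |U|=5: {0,3,4,5,6}:10  {1,2,3,5,6}:5  {2,3,4,5,6}:10
  start at 0(c): 15
  start at 1(b): 20
sum over floor = 35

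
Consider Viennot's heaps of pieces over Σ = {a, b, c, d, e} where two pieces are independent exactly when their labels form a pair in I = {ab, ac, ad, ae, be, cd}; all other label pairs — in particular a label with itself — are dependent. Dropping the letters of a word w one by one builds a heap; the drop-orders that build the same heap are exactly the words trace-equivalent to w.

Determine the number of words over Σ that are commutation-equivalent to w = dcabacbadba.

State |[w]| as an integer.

0(d) covers ∅
1(c) covers ∅
2(a) covers ∅
3(b) covers 0:d, 1:c
4(a) covers 2:a
5(c) covers 3:b
6(b) covers 5:c
7(a) covers 4:a
8(d) covers 6:b
9(b) covers 8:d
10(a) covers 7:a
floor of heap: 0:d, 1:c, 2:a
completions by unplaced set U, small U first (add the entries for U minus each lowest piece of U):
  |U|=1: {9}:1  {10}:1
  |U|=2: {7,10}:1  {8,9}:1  {9,10}:2
  |U|=3: {4,7,10}:1  {6,8,9}:1  {7,9,10}:3  {8,9,10}:3
  |U|=4: {2,4,7,10}:1  {4,7,9,10}:4  {5,6,8,9}:1  {6,8,9,10}:4  {7,8,9,10}:6
  |U|=5: {2,4,7,9,10}:5  {3,5,6,8,9}:1  {4,7,8,9,10}:10  {5,6,8,9,10}:5  {6,7,8,9,10}:10
  |U|=6: {0,3,5,6,8,9}:1  {1,3,5,6,8,9}:1  {2,4,7,8,9,10}:15  {3,5,6,8,9,10}:6  {4,6,7,8,9,10}:20  {5,6,7,8,9,10}:15
  |U|=7: {0,1,3,5,6,8,9}:2  {0,3,5,6,8,9,10}:7  {1,3,5,6,8,9,10}:7  {2,4,6,7,8,9,10}:35  {3,5,6,7,8,9,10}:21  {4,5,6,7,8,9,10}:35
  |U|=8: {0,1,3,5,6,8,9,10}:16  {0,3,5,6,7,8,9,10}:28  {1,3,5,6,7,8,9,10}:28  {2,4,5,6,7,8,9,10}:70  {3,4,5,6,7,8,9,10}:56
  |U|=9: {0,1,3,5,6,7,8,9,10}:72  {0,3,4,5,6,7,8,9,10}:84  {1,3,4,5,6,7,8,9,10}:84  {2,3,4,5,6,7,8,9,10}:126
  start at 0(d): 210
  start at 1(c): 210
  start at 2(a): 240
sum over floor = 660

660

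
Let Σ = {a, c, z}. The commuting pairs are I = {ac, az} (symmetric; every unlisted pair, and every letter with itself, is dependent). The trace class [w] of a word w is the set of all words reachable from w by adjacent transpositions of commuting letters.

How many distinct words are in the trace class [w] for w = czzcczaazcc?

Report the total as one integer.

55

0(c) covers ∅
1(z) covers 0:c
2(z) covers 1:z
3(c) covers 2:z
4(c) covers 3:c
5(z) covers 4:c
6(a) covers ∅
7(a) covers 6:a
8(z) covers 5:z
9(c) covers 8:z
10(c) covers 9:c
floor of heap: 0:c, 6:a
completions by unplaced set U, small U first (add the entries for U minus each lowest piece of U):
  |U|=1: {7}:1  {10}:1
  |U|=2: {6,7}:1  {7,10}:2  {9,10}:1
  |U|=3: {6,7,10}:3  {7,9,10}:3  {8,9,10}:1
  |U|=4: {5,8,9,10}:1  {6,7,9,10}:6  {7,8,9,10}:4
  |U|=5: {4,5,8,9,10}:1  {5,7,8,9,10}:5  {6,7,8,9,10}:10
  |U|=6: {3,4,5,8,9,10}:1  {4,5,7,8,9,10}:6  {5,6,7,8,9,10}:15
  |U|=7: {2,3,4,5,8,9,10}:1  {3,4,5,7,8,9,10}:7  {4,5,6,7,8,9,10}:21
  |U|=8: {1,2,3,4,5,8,9,10}:1  {2,3,4,5,7,8,9,10}:8  {3,4,5,6,7,8,9,10}:28
  |U|=9: {0,1,2,3,4,5,8,9,10}:1  {1,2,3,4,5,7,8,9,10}:9  {2,3,4,5,6,7,8,9,10}:36
  start at 0(c): 45
  start at 6(a): 10
sum over floor = 55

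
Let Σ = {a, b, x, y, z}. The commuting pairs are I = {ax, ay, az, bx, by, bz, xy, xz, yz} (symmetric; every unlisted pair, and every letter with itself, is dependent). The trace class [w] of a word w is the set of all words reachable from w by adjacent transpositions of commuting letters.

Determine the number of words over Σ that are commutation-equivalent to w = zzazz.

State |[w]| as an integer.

5

#0=z has no predecessor
#1=z depends on [0:z]
#2=a has no predecessor
#3=z depends on [1:z]
#4=z depends on [3:z]
sources: [0:z, 2:a]
N(rest) = Σ N(rest − s) over sources s of rest; N(one piece) = 1:
  size 1 → [2]=1  [4]=1
  size 2 → [2,4]=2  [3,4]=1
  size 3 → [1,3,4]=1  [2,3,4]=3
  first=0(z) contributes 4
  first=2(a) contributes 1
|[w]| = 5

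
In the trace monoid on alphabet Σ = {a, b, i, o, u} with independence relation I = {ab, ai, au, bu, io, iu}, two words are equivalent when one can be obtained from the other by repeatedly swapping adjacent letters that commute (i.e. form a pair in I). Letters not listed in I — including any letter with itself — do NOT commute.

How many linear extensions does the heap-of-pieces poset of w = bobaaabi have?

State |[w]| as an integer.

piece 0:b — minimal
piece 1:o rests on {0:b}
piece 2:b rests on {1:o}
piece 3:a rests on {1:o}
piece 4:a rests on {3:a}
piece 5:a rests on {4:a}
piece 6:b rests on {2:b}
piece 7:i rests on {6:b}
minimal pieces: {0:b}
ways to finish when only these pieces remain (= sum over removing one remaining piece with nothing left below it):
  1 left: {5}→1  {7}→1
  2 left: {4,5}→1  {5,7}→2  {6,7}→1
  3 left: {2,6,7}→1  {3,4,5}→1  {4,5,7}→3  {5,6,7}→3
  4 left: {2,5,6,7}→4  {3,4,5,7}→4  {4,5,6,7}→6
  5 left: {2,4,5,6,7}→10  {3,4,5,6,7}→10
  6 left: {2,3,4,5,6,7}→20
  placing 0:b first → 20 extensions

20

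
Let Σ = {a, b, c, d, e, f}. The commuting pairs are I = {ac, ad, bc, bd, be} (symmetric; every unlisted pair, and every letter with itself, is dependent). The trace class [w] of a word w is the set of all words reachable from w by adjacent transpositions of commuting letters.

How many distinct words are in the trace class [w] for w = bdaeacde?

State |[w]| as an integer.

piece 0:b — minimal
piece 1:d — minimal
piece 2:a rests on {0:b}
piece 3:e rests on {1:d, 2:a}
piece 4:a rests on {3:e}
piece 5:c rests on {3:e}
piece 6:d rests on {5:c}
piece 7:e rests on {4:a, 6:d}
minimal pieces: {0:b, 1:d}
ways to finish when only these pieces remain (= sum over removing one remaining piece with nothing left below it):
  1 left: {7}→1
  2 left: {4,7}→1  {6,7}→1
  3 left: {4,6,7}→2  {5,6,7}→1
  4 left: {4,5,6,7}→3
  5 left: {3,4,5,6,7}→3
  6 left: {1,3,4,5,6,7}→3  {2,3,4,5,6,7}→3
  placing 0:b first → 6 extensions
  placing 1:d first → 3 extensions
total linear extensions = 9

9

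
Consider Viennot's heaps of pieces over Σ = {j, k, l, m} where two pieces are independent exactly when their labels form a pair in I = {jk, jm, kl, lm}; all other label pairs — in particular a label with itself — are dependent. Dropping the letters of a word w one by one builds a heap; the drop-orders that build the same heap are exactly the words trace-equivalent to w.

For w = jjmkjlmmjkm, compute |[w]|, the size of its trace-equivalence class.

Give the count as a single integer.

0(j) covers ∅
1(j) covers 0:j
2(m) covers ∅
3(k) covers 2:m
4(j) covers 1:j
5(l) covers 4:j
6(m) covers 3:k
7(m) covers 6:m
8(j) covers 5:l
9(k) covers 7:m
10(m) covers 9:k
floor of heap: 0:j, 2:m
completions by unplaced set U, small U first (add the entries for U minus each lowest piece of U):
  |U|=1: {8}:1  {10}:1
  |U|=2: {5,8}:1  {8,10}:2  {9,10}:1
  |U|=3: {4,5,8}:1  {5,8,10}:3  {7,9,10}:1  {8,9,10}:3
  |U|=4: {1,4,5,8}:1  {4,5,8,10}:4  {5,8,9,10}:6  {6,7,9,10}:1  {7,8,9,10}:4
  |U|=5: {0,1,4,5,8}:1  {1,4,5,8,10}:5  {3,6,7,9,10}:1  {4,5,8,9,10}:10  {5,7,8,9,10}:10  {6,7,8,9,10}:5
  |U|=6: {0,1,4,5,8,10}:6  {1,4,5,8,9,10}:15  {2,3,6,7,9,10}:1  {3,6,7,8,9,10}:6  {4,5,7,8,9,10}:20  {5,6,7,8,9,10}:15
  |U|=7: {0,1,4,5,8,9,10}:21  {1,4,5,7,8,9,10}:35  {2,3,6,7,8,9,10}:7  {3,5,6,7,8,9,10}:21  {4,5,6,7,8,9,10}:35
  |U|=8: {0,1,4,5,7,8,9,10}:56  {1,4,5,6,7,8,9,10}:70  {2,3,5,6,7,8,9,10}:28  {3,4,5,6,7,8,9,10}:56
  |U|=9: {0,1,4,5,6,7,8,9,10}:126  {1,3,4,5,6,7,8,9,10}:126  {2,3,4,5,6,7,8,9,10}:84
  start at 0(j): 210
  start at 2(m): 252
sum over floor = 462

462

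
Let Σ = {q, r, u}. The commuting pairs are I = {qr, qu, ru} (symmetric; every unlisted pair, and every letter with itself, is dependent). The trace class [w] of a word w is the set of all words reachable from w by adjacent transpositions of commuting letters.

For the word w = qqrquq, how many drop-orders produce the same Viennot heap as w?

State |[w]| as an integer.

30

drop 0:q onto floor
drop 1:q onto {0:q}
drop 2:r onto floor
drop 3:q onto {1:q}
drop 4:u onto floor
drop 5:q onto {3:q}
ground layer = {0:q, 2:r, 4:u}
drop-orders for the pieces not yet dropped (sum over which currently-grounded one goes next):
  1 to go: {2} 1  {4} 1  {5} 1
  2 to go: {2,4} 2  {2,5} 2  {3,5} 1  {4,5} 2
  3 to go: {1,3,5} 1  {2,3,5} 3  {2,4,5} 6  {3,4,5} 3
  4 to go: {0,1,3,5} 1  {1,2,3,5} 4  {1,3,4,5} 4  {2,3,4,5} 12
  if 0:q drops first: 20 orders
  if 2:r drops first: 5 orders
  if 4:u drops first: 5 orders
heap linearizations: 30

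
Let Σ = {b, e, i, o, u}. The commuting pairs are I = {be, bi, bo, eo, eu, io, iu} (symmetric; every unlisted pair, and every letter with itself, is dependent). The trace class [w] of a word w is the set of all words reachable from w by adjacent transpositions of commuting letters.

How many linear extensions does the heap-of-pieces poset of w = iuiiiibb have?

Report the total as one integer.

56

0(i) covers ∅
1(u) covers ∅
2(i) covers 0:i
3(i) covers 2:i
4(i) covers 3:i
5(i) covers 4:i
6(b) covers 1:u
7(b) covers 6:b
floor of heap: 0:i, 1:u
completions by unplaced set U, small U first (add the entries for U minus each lowest piece of U):
  |U|=1: {5}:1  {7}:1
  |U|=2: {4,5}:1  {5,7}:2  {6,7}:1
  |U|=3: {1,6,7}:1  {3,4,5}:1  {4,5,7}:3  {5,6,7}:3
  |U|=4: {1,5,6,7}:4  {2,3,4,5}:1  {3,4,5,7}:4  {4,5,6,7}:6
  |U|=5: {0,2,3,4,5}:1  {1,4,5,6,7}:10  {2,3,4,5,7}:5  {3,4,5,6,7}:10
  |U|=6: {0,2,3,4,5,7}:6  {1,3,4,5,6,7}:20  {2,3,4,5,6,7}:15
  start at 0(i): 35
  start at 1(u): 21
sum over floor = 56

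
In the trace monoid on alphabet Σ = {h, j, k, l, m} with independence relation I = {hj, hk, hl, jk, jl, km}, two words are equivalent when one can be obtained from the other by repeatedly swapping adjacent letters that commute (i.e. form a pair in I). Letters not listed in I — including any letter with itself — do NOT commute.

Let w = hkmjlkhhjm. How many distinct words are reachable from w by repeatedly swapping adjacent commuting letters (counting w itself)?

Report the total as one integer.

540

#0=h has no predecessor
#1=k has no predecessor
#2=m depends on [0:h]
#3=j depends on [2:m]
#4=l depends on [1:k, 2:m]
#5=k depends on [4:l]
#6=h depends on [2:m]
#7=h depends on [6:h]
#8=j depends on [3:j]
#9=m depends on [4:l, 7:h, 8:j]
sources: [0:h, 1:k]
N(rest) = Σ N(rest − s) over sources s of rest; N(one piece) = 1:
  size 1 → [5]=1  [9]=1
  size 2 → [5,9]=2  [7,9]=1  [8,9]=1
  size 3 → [3,8,9]=1  [4,5,9]=2  [5,7,9]=3  [5,8,9]=3  [6,7,9]=1  [7,8,9]=2
  size 4 → [1,4,5,9]=2  [3,5,8,9]=4  [3,7,8,9]=3  [4,5,7,9]=5  [4,5,8,9]=5  [5,6,7,9]=4  [5,7,8,9]=8  [6,7,8,9]=3
  size 5 → [1,4,5,7,9]=7  [1,4,5,8,9]=7  [3,4,5,8,9]=9  [3,5,7,8,9]=15  [3,6,7,8,9]=6  [4,5,6,7,9]=9  [4,5,7,8,9]=18  [5,6,7,8,9]=15
  size 6 → [1,3,4,5,8,9]=16  [1,4,5,6,7,9]=16  [1,4,5,7,8,9]=32  [3,4,5,7,8,9]=42  [3,5,6,7,8,9]=36  [4,5,6,7,8,9]=42
  size 7 → [1,3,4,5,7,8,9]=90  [1,4,5,6,7,8,9]=90  [3,4,5,6,7,8,9]=120
  size 8 → [1,3,4,5,6,7,8,9]=300  [2,3,4,5,6,7,8,9]=120
  first=0(h) contributes 420
  first=1(k) contributes 120
|[w]| = 540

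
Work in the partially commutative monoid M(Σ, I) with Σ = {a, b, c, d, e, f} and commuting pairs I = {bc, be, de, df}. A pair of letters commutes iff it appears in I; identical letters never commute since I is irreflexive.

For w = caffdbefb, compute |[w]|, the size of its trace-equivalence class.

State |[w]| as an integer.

#0=c has no predecessor
#1=a depends on [0:c]
#2=f depends on [1:a]
#3=f depends on [2:f]
#4=d depends on [1:a]
#5=b depends on [3:f, 4:d]
#6=e depends on [3:f]
#7=f depends on [5:b, 6:e]
#8=b depends on [7:f]
sources: [0:c]
N(rest) = Σ N(rest − s) over sources s of rest; N(one piece) = 1:
  size 1 → [8]=1
  size 2 → [7,8]=1
  size 3 → [5,7,8]=1  [6,7,8]=1
  size 4 → [4,5,7,8]=1  [5,6,7,8]=2
  size 5 → [3,5,6,7,8]=2  [4,5,6,7,8]=3
  size 6 → [2,3,5,6,7,8]=2  [3,4,5,6,7,8]=5
  size 7 → [2,3,4,5,6,7,8]=7
  first=0(c) contributes 7

7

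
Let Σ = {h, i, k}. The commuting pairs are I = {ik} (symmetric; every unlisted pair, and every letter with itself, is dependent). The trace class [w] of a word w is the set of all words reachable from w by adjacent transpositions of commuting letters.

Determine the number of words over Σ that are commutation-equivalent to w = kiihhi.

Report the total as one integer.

piece 0:k — minimal
piece 1:i — minimal
piece 2:i rests on {1:i}
piece 3:h rests on {0:k, 2:i}
piece 4:h rests on {3:h}
piece 5:i rests on {4:h}
minimal pieces: {0:k, 1:i}
ways to finish when only these pieces remain (= sum over removing one remaining piece with nothing left below it):
  1 left: {5}→1
  2 left: {4,5}→1
  3 left: {3,4,5}→1
  4 left: {0,3,4,5}→1  {2,3,4,5}→1
  placing 0:k first → 1 extensions
  placing 1:i first → 2 extensions
total linear extensions = 3

3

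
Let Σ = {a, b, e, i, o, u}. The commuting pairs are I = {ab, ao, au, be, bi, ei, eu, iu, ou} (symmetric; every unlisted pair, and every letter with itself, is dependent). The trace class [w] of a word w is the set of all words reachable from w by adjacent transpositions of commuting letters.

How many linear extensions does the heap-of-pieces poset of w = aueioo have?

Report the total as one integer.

12

drop 0:a onto floor
drop 1:u onto floor
drop 2:e onto {0:a}
drop 3:i onto {0:a}
drop 4:o onto {2:e, 3:i}
drop 5:o onto {4:o}
ground layer = {0:a, 1:u}
drop-orders for the pieces not yet dropped (sum over which currently-grounded one goes next):
  1 to go: {1} 1  {5} 1
  2 to go: {1,5} 2  {4,5} 1
  3 to go: {1,4,5} 3  {2,4,5} 1  {3,4,5} 1
  4 to go: {1,2,4,5} 4  {1,3,4,5} 4  {2,3,4,5} 2
  if 0:a drops first: 10 orders
  if 1:u drops first: 2 orders
heap linearizations: 12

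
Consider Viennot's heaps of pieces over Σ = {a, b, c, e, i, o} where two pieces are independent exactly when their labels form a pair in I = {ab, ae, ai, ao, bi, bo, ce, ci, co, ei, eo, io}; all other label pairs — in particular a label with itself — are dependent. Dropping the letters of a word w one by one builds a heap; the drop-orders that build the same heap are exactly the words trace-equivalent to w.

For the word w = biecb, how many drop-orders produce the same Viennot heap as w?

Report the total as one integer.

10

#0=b has no predecessor
#1=i has no predecessor
#2=e depends on [0:b]
#3=c depends on [0:b]
#4=b depends on [2:e, 3:c]
sources: [0:b, 1:i]
N(rest) = Σ N(rest − s) over sources s of rest; N(one piece) = 1:
  size 1 → [1]=1  [4]=1
  size 2 → [1,4]=2  [2,4]=1  [3,4]=1
  size 3 → [1,2,4]=3  [1,3,4]=3  [2,3,4]=2
  first=0(b) contributes 8
  first=1(i) contributes 2
|[w]| = 10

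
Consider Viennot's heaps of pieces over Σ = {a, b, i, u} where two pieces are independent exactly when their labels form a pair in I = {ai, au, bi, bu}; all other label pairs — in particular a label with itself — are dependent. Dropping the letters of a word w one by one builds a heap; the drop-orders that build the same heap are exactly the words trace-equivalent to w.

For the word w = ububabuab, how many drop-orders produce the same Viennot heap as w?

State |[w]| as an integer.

84

0(u) covers ∅
1(b) covers ∅
2(u) covers 0:u
3(b) covers 1:b
4(a) covers 3:b
5(b) covers 4:a
6(u) covers 2:u
7(a) covers 5:b
8(b) covers 7:a
floor of heap: 0:u, 1:b
completions by unplaced set U, small U first (add the entries for U minus each lowest piece of U):
  |U|=1: {6}:1  {8}:1
  |U|=2: {2,6}:1  {6,8}:2  {7,8}:1
  |U|=3: {0,2,6}:1  {2,6,8}:3  {5,7,8}:1  {6,7,8}:3
  |U|=4: {0,2,6,8}:4  {2,6,7,8}:6  {4,5,7,8}:1  {5,6,7,8}:4
  |U|=5: {0,2,6,7,8}:10  {2,5,6,7,8}:10  {3,4,5,7,8}:1  {4,5,6,7,8}:5
  |U|=6: {0,2,5,6,7,8}:20  {1,3,4,5,7,8}:1  {2,4,5,6,7,8}:15  {3,4,5,6,7,8}:6
  |U|=7: {0,2,4,5,6,7,8}:35  {1,3,4,5,6,7,8}:7  {2,3,4,5,6,7,8}:21
  start at 0(u): 28
  start at 1(b): 56
sum over floor = 84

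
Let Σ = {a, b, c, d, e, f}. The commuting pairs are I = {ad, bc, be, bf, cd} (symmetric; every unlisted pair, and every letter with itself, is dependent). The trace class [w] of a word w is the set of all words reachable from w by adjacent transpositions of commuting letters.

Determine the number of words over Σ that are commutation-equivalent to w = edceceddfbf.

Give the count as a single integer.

6

piece 0:e — minimal
piece 1:d rests on {0:e}
piece 2:c rests on {0:e}
piece 3:e rests on {1:d, 2:c}
piece 4:c rests on {3:e}
piece 5:e rests on {4:c}
piece 6:d rests on {5:e}
piece 7:d rests on {6:d}
piece 8:f rests on {7:d}
piece 9:b rests on {7:d}
piece 10:f rests on {8:f}
minimal pieces: {0:e}
ways to finish when only these pieces remain (= sum over removing one remaining piece with nothing left below it):
  1 left: {9}→1  {10}→1
  2 left: {8,10}→1  {9,10}→2
  3 left: {8,9,10}→3
  4 left: {7,8,9,10}→3
  5 left: {6,7,8,9,10}→3
  6 left: {5,6,7,8,9,10}→3
  7 left: {4,5,6,7,8,9,10}→3
  8 left: {3,4,5,6,7,8,9,10}→3
  9 left: {1,3,4,5,6,7,8,9,10}→3  {2,3,4,5,6,7,8,9,10}→3
  placing 0:e first → 6 extensions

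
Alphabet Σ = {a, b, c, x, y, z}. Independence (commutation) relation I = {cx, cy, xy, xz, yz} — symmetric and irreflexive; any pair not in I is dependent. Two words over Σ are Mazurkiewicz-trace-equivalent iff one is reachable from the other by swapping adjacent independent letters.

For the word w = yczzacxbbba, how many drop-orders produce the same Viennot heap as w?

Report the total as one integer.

0(y) covers ∅
1(c) covers ∅
2(z) covers 1:c
3(z) covers 2:z
4(a) covers 0:y, 3:z
5(c) covers 4:a
6(x) covers 4:a
7(b) covers 5:c, 6:x
8(b) covers 7:b
9(b) covers 8:b
10(a) covers 9:b
floor of heap: 0:y, 1:c
completions by unplaced set U, small U first (add the entries for U minus each lowest piece of U):
  |U|=1: {10}:1
  |U|=2: {9,10}:1
  |U|=3: {8,9,10}:1
  |U|=4: {7,8,9,10}:1
  |U|=5: {5,7,8,9,10}:1  {6,7,8,9,10}:1
  |U|=6: {5,6,7,8,9,10}:2
  |U|=7: {4,5,6,7,8,9,10}:2
  |U|=8: {0,4,5,6,7,8,9,10}:2  {3,4,5,6,7,8,9,10}:2
  |U|=9: {0,3,4,5,6,7,8,9,10}:4  {2,3,4,5,6,7,8,9,10}:2
  start at 0(y): 2
  start at 1(c): 6
sum over floor = 8

8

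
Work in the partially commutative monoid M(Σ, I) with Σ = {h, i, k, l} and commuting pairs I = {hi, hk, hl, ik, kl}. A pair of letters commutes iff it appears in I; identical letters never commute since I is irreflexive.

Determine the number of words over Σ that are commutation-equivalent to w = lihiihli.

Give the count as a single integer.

28

piece 0:l — minimal
piece 1:i rests on {0:l}
piece 2:h — minimal
piece 3:i rests on {1:i}
piece 4:i rests on {3:i}
piece 5:h rests on {2:h}
piece 6:l rests on {4:i}
piece 7:i rests on {6:l}
minimal pieces: {0:l, 2:h}
ways to finish when only these pieces remain (= sum over removing one remaining piece with nothing left below it):
  1 left: {5}→1  {7}→1
  2 left: {2,5}→1  {5,7}→2  {6,7}→1
  3 left: {2,5,7}→3  {4,6,7}→1  {5,6,7}→3
  4 left: {2,5,6,7}→6  {3,4,6,7}→1  {4,5,6,7}→4
  5 left: {1,3,4,6,7}→1  {2,4,5,6,7}→10  {3,4,5,6,7}→5
  6 left: {0,1,3,4,6,7}→1  {1,3,4,5,6,7}→6  {2,3,4,5,6,7}→15
  placing 0:l first → 21 extensions
  placing 2:h first → 7 extensions
total linear extensions = 28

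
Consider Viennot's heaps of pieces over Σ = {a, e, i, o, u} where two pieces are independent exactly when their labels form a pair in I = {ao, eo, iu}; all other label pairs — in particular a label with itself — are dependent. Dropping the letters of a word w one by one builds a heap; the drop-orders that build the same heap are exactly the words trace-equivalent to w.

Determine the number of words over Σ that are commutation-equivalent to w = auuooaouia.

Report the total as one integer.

8

0(a) covers ∅
1(u) covers 0:a
2(u) covers 1:u
3(o) covers 2:u
4(o) covers 3:o
5(a) covers 2:u
6(o) covers 4:o
7(u) covers 5:a, 6:o
8(i) covers 5:a, 6:o
9(a) covers 7:u, 8:i
floor of heap: 0:a
completions by unplaced set U, small U first (add the entries for U minus each lowest piece of U):
  |U|=1: {9}:1
  |U|=2: {7,9}:1  {8,9}:1
  |U|=3: {7,8,9}:2
  |U|=4: {5,7,8,9}:2  {6,7,8,9}:2
  |U|=5: {4,6,7,8,9}:2  {5,6,7,8,9}:4
  |U|=6: {3,4,6,7,8,9}:2  {4,5,6,7,8,9}:6
  |U|=7: {3,4,5,6,7,8,9}:8
  |U|=8: {2,3,4,5,6,7,8,9}:8
  start at 0(a): 8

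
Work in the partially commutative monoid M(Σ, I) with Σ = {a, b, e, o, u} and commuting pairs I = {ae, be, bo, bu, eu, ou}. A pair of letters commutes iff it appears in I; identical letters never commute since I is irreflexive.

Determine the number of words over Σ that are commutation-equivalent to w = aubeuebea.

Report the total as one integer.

#0=a has no predecessor
#1=u depends on [0:a]
#2=b depends on [0:a]
#3=e has no predecessor
#4=u depends on [1:u]
#5=e depends on [3:e]
#6=b depends on [2:b]
#7=e depends on [5:e]
#8=a depends on [4:u, 6:b]
sources: [0:a, 3:e]
N(rest) = Σ N(rest − s) over sources s of rest; N(one piece) = 1:
  size 1 → [7]=1  [8]=1
  size 2 → [4,8]=1  [5,7]=1  [6,8]=1  [7,8]=2
  size 3 → [1,4,8]=1  [2,6,8]=1  [3,5,7]=1  [4,6,8]=2  [4,7,8]=3  [5,7,8]=3  [6,7,8]=3
  size 4 → [1,4,6,8]=3  [1,4,7,8]=4  [2,4,6,8]=3  [2,6,7,8]=4  [3,5,7,8]=4  [4,5,7,8]=6  [4,6,7,8]=8  [5,6,7,8]=6
  size 5 → [1,2,4,6,8]=6  [1,4,5,7,8]=10  [1,4,6,7,8]=15  [2,4,6,7,8]=15  [2,5,6,7,8]=10  [3,4,5,7,8]=10  [3,5,6,7,8]=10  [4,5,6,7,8]=20
  size 6 → [0,1,2,4,6,8]=6  [1,2,4,6,7,8]=36  [1,3,4,5,7,8]=20  [1,4,5,6,7,8]=45  [2,3,5,6,7,8]=20  [2,4,5,6,7,8]=45  [3,4,5,6,7,8]=40
  size 7 → [0,1,2,4,6,7,8]=42  [1,2,4,5,6,7,8]=126  [1,3,4,5,6,7,8]=105  [2,3,4,5,6,7,8]=105
  first=0(a) contributes 336
  first=3(e) contributes 168
|[w]| = 504

504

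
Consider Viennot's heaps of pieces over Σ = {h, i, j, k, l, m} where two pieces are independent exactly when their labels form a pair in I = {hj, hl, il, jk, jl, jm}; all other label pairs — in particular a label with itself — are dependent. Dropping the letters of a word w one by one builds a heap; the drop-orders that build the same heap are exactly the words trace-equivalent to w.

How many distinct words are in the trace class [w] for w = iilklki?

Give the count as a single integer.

3

piece 0:i — minimal
piece 1:i rests on {0:i}
piece 2:l — minimal
piece 3:k rests on {1:i, 2:l}
piece 4:l rests on {3:k}
piece 5:k rests on {4:l}
piece 6:i rests on {5:k}
minimal pieces: {0:i, 2:l}
ways to finish when only these pieces remain (= sum over removing one remaining piece with nothing left below it):
  1 left: {6}→1
  2 left: {5,6}→1
  3 left: {4,5,6}→1
  4 left: {3,4,5,6}→1
  5 left: {1,3,4,5,6}→1  {2,3,4,5,6}→1
  placing 0:i first → 2 extensions
  placing 2:l first → 1 extensions
total linear extensions = 3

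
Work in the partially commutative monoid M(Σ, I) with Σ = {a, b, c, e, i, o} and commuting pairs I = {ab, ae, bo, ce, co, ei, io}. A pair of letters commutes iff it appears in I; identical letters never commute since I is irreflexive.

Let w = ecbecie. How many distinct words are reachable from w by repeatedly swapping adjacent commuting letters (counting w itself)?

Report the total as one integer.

0(e) covers ∅
1(c) covers ∅
2(b) covers 0:e, 1:c
3(e) covers 2:b
4(c) covers 2:b
5(i) covers 4:c
6(e) covers 3:e
floor of heap: 0:e, 1:c
completions by unplaced set U, small U first (add the entries for U minus each lowest piece of U):
  |U|=1: {5}:1  {6}:1
  |U|=2: {3,6}:1  {4,5}:1  {5,6}:2
  |U|=3: {3,5,6}:3  {4,5,6}:3
  |U|=4: {3,4,5,6}:6
  |U|=5: {2,3,4,5,6}:6
  start at 0(e): 6
  start at 1(c): 6
sum over floor = 12

12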